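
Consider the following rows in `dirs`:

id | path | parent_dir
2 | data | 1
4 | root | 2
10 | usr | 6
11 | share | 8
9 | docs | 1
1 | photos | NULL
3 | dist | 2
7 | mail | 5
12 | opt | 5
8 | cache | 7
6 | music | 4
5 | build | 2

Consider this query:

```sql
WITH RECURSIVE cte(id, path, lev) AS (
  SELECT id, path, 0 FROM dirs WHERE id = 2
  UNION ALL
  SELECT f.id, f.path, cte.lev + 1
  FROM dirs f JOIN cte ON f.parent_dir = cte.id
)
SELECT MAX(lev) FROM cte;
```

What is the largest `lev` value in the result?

4

Base: id=2 (data) at lev 0.
Iteration 1: rows with parent_dir in {2} -> dist (id 3, lev 1), root (id 4, lev 1), build (id 5, lev 1).
Iteration 2: rows with parent_dir in {3,4,5} -> music (id 6, lev 2), mail (id 7, lev 2), opt (id 12, lev 2).
Iteration 3: rows with parent_dir in {6,7,12} -> cache (id 8, lev 3), usr (id 10, lev 3).
Iteration 4: rows with parent_dir in {8,10} -> share (id 11, lev 4).
Iteration 5: no rows with parent_dir in {11}; recursion stops.
lev values: 0, 1, 1, 1, 2, 2, 2, 3, 3, 4; the maximum is 4.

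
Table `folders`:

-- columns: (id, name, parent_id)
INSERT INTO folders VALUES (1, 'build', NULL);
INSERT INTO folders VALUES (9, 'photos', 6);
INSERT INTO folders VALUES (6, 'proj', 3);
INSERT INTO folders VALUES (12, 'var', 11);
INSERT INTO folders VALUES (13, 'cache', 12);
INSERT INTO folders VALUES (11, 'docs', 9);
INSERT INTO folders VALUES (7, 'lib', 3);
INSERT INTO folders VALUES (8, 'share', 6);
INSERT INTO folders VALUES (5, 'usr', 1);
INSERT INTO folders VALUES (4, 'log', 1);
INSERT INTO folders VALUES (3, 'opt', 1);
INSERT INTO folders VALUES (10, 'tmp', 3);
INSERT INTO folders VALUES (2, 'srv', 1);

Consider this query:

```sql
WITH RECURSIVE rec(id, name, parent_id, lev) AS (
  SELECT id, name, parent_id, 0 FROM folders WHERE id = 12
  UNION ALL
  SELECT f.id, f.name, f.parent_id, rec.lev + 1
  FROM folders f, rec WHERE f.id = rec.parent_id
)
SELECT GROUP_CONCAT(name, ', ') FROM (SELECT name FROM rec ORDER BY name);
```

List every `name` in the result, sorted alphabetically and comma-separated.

build, docs, opt, photos, proj, var

Base: id=12 (var), parent_id=11, lev 0.
Iteration 1: join on id=11 -> docs (id 11, parent_id=9, lev 1).
Iteration 2: join on id=9 -> photos (id 9, parent_id=6, lev 2).
Iteration 3: join on id=6 -> proj (id 6, parent_id=3, lev 3).
Iteration 4: join on id=3 -> opt (id 3, parent_id=1, lev 4).
Iteration 5: join on id=1 -> build (id 1, parent_id=NULL, lev 5).
Iteration 6: parent_id is NULL; no match; recursion stops.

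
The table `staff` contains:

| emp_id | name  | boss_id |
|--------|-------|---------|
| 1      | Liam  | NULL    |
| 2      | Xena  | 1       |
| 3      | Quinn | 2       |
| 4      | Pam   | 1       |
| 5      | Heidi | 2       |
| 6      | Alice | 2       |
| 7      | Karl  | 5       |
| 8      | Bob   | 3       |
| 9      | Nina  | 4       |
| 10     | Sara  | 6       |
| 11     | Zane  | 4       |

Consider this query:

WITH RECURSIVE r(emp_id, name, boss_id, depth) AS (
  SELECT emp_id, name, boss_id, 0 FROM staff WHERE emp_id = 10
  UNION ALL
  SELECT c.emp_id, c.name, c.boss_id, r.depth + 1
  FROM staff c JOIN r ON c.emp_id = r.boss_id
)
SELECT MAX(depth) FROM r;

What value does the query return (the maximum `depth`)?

3

Base: emp_id=10 (Sara), boss_id=6, depth 0.
Iteration 1: join on emp_id=6 -> Alice (id 6, boss_id=2, depth 1).
Iteration 2: join on emp_id=2 -> Xena (id 2, boss_id=1, depth 2).
Iteration 3: join on emp_id=1 -> Liam (id 1, boss_id=NULL, depth 3).
Iteration 4: boss_id is NULL; no match; recursion stops.
depth values: 0, 1, 2, 3; the maximum is 3.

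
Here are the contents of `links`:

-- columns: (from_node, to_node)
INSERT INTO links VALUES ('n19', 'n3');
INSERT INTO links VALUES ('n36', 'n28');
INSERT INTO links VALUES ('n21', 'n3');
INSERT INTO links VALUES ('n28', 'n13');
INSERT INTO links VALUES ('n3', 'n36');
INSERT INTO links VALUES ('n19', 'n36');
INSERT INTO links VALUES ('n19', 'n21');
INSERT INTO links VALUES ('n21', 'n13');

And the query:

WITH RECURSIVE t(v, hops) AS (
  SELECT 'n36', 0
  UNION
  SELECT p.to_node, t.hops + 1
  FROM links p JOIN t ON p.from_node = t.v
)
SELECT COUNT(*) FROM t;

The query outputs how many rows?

3

Base: (n36, hops=0).
Iteration 1: edges from {n36} -> (n28, hops=1).
Iteration 2: edges from {n28} -> (n13, hops=2).
Iteration 3: no outgoing edges from {n13}; recursion stops.
Total rows emitted: 3.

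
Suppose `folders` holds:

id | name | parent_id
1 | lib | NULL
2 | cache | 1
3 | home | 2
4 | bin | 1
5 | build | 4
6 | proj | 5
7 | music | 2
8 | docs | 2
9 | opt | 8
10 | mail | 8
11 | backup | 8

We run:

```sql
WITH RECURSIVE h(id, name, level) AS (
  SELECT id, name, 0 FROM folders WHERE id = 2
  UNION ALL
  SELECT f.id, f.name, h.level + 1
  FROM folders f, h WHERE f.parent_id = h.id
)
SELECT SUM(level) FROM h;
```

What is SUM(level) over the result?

Base: id=2 (cache) at level 0.
Iteration 1: rows with parent_id in {2} -> home (id 3, level 1), music (id 7, level 1), docs (id 8, level 1).
Iteration 2: rows with parent_id in {3,7,8} -> opt (id 9, level 2), mail (id 10, level 2), backup (id 11, level 2).
Iteration 3: no rows with parent_id in {9,10,11}; recursion stops.
SUM(level) = 0 + 1 + 1 + 1 + 2 + 2 + 2 = 9.

9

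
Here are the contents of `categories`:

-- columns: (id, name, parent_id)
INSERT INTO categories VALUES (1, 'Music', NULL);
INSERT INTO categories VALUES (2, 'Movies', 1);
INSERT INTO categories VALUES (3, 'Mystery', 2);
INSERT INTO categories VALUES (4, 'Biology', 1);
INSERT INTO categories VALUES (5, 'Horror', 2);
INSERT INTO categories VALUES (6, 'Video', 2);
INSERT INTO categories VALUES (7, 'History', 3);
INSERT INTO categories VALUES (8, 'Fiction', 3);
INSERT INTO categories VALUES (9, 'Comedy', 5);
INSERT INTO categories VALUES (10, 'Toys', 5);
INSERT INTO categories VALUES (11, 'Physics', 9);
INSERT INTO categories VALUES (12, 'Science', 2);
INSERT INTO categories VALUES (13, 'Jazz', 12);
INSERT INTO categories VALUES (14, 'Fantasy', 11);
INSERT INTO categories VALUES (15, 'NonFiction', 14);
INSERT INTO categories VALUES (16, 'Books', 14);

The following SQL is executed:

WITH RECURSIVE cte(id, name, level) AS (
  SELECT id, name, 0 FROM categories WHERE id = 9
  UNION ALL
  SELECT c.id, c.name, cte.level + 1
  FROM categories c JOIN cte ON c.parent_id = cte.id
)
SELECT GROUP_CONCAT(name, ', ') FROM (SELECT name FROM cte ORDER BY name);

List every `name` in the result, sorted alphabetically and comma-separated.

Base: id=9 (Comedy) at level 0.
Iteration 1: rows with parent_id in {9} -> Physics (id 11, level 1).
Iteration 2: rows with parent_id in {11} -> Fantasy (id 14, level 2).
Iteration 3: rows with parent_id in {14} -> NonFiction (id 15, level 3), Books (id 16, level 3).
Iteration 4: no rows with parent_id in {15,16}; recursion stops.

Books, Comedy, Fantasy, NonFiction, Physics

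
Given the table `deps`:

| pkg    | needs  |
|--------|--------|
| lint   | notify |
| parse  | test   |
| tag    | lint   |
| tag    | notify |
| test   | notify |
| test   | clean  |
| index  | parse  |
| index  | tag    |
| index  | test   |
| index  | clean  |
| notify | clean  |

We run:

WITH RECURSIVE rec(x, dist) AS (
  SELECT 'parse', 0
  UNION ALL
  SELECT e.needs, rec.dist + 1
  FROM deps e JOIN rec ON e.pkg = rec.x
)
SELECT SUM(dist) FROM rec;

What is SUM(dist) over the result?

Base: (parse, dist=0).
Iteration 1: edges from {parse} -> (test, dist=1).
Iteration 2: edges from {test} -> (clean, dist=2), (notify, dist=2).
Iteration 3: edges from {clean,notify} -> (clean, dist=3).
Iteration 4: no outgoing edges from {clean}; recursion stops.
SUM(dist) = 0 + 1 + 2 + 2 + 3 = 8.

8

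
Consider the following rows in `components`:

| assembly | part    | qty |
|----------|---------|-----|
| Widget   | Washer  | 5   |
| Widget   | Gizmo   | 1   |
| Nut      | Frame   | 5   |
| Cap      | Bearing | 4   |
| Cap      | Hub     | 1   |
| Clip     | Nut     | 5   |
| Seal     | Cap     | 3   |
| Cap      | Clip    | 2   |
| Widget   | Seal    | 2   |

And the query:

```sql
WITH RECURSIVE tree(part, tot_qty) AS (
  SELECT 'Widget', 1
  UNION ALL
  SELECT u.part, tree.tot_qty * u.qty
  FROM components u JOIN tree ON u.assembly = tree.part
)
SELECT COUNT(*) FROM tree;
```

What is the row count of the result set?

10

Base: (Widget, tot_qty=1).
Iteration 1: components of {Widget} -> Gizmo = 1*1 = 1, Seal = 1*2 = 2, Washer = 1*5 = 5.
Iteration 2: components of {Gizmo,Seal,Washer} -> Cap = 2*3 = 6.
Iteration 3: components of {Cap} -> Bearing = 6*4 = 24, Clip = 6*2 = 12, Hub = 6*1 = 6.
Iteration 4: components of {Bearing,Clip,Hub} -> Nut = 12*5 = 60.
Iteration 5: components of {Nut} -> Frame = 60*5 = 300.
Iteration 6: no further components; recursion stops.
Total rows emitted: 10.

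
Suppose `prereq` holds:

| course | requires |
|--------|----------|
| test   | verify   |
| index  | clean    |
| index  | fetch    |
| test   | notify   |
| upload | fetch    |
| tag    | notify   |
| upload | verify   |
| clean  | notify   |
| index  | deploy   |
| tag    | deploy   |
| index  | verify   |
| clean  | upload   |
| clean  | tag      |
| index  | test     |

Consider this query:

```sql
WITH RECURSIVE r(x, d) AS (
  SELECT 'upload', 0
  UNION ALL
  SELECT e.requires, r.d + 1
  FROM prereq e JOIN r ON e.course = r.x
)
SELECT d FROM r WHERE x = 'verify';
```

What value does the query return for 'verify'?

Base: (upload, d=0).
Iteration 1: edges from {upload} -> (fetch, d=1), (verify, d=1).
Iteration 2: no outgoing edges from {fetch,verify}; recursion stops.

1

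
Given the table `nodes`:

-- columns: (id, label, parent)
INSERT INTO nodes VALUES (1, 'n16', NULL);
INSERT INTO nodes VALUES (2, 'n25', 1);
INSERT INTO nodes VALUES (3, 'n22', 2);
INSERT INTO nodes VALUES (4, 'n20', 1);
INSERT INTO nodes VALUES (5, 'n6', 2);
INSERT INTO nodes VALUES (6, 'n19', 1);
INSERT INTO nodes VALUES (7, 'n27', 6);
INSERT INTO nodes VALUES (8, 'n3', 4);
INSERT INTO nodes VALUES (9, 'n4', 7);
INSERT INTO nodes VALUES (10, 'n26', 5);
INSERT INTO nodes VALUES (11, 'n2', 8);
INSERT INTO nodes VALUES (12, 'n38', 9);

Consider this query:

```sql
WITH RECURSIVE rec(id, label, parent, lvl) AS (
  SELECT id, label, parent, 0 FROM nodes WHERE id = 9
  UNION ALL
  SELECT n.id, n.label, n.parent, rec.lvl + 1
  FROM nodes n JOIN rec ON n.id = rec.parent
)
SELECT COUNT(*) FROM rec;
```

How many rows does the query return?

Base: id=9 (n4), parent=7, lvl 0.
Iteration 1: join on id=7 -> n27 (id 7, parent=6, lvl 1).
Iteration 2: join on id=6 -> n19 (id 6, parent=1, lvl 2).
Iteration 3: join on id=1 -> n16 (id 1, parent=NULL, lvl 3).
Iteration 4: parent is NULL; no match; recursion stops.
Total rows emitted: 4.

4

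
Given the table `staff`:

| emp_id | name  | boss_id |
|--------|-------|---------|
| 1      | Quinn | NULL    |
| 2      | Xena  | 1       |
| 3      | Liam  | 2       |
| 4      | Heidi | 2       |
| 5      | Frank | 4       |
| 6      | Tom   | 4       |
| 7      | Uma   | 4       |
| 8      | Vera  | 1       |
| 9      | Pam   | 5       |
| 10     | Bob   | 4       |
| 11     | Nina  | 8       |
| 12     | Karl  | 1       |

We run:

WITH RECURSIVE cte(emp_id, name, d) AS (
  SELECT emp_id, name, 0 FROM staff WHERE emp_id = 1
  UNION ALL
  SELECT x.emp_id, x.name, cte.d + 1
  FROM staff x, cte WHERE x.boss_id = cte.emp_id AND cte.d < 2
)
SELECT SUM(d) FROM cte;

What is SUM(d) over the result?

Base: emp_id=1 (Quinn) at d 0.
Iteration 1: rows with boss_id in {1} -> Xena (id 2, d 1), Vera (id 8, d 1), Karl (id 12, d 1).
Iteration 2: rows with boss_id in {2,8,12} -> Liam (id 3, d 2), Heidi (id 4, d 2), Nina (id 11, d 2).
Iteration 3: d < 2 fails for all current rows; recursion stops.
SUM(d) = 0 + 1 + 1 + 1 + 2 + 2 + 2 = 9.

9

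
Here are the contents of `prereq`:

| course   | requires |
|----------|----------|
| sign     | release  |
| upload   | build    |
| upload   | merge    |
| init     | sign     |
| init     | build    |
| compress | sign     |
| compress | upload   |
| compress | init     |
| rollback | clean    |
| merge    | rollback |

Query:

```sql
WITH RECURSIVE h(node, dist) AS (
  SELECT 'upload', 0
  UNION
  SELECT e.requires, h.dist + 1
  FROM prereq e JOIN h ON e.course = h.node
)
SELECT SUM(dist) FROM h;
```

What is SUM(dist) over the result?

7

Base: (upload, dist=0).
Iteration 1: edges from {upload} -> (build, dist=1), (merge, dist=1).
Iteration 2: edges from {build,merge} -> (rollback, dist=2).
Iteration 3: edges from {rollback} -> (clean, dist=3).
Iteration 4: no outgoing edges from {clean}; recursion stops.
SUM(dist) = 0 + 1 + 1 + 2 + 3 = 7.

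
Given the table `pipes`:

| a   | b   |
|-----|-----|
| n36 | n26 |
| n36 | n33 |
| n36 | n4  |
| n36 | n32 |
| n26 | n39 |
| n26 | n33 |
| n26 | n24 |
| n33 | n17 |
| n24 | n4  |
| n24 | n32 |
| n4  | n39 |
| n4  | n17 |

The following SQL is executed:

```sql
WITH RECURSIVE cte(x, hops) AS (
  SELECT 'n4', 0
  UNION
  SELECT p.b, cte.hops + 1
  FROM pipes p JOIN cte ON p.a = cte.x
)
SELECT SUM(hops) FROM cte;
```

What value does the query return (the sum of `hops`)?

Base: (n4, hops=0).
Iteration 1: edges from {n4} -> (n17, hops=1), (n39, hops=1).
Iteration 2: no outgoing edges from {n17,n39}; recursion stops.
SUM(hops) = 0 + 1 + 1 = 2.

2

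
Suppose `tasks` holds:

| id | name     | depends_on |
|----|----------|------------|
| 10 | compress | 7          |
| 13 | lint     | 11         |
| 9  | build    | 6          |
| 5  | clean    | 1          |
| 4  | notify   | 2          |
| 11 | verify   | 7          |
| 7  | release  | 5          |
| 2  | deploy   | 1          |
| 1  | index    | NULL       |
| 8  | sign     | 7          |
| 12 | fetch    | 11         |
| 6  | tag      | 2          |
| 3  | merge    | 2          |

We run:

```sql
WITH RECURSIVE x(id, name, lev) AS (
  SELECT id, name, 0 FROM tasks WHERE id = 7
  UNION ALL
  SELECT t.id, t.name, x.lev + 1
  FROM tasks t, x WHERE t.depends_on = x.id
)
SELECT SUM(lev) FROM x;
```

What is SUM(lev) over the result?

7

Base: id=7 (release) at lev 0.
Iteration 1: rows with depends_on in {7} -> sign (id 8, lev 1), compress (id 10, lev 1), verify (id 11, lev 1).
Iteration 2: rows with depends_on in {8,10,11} -> fetch (id 12, lev 2), lint (id 13, lev 2).
Iteration 3: no rows with depends_on in {12,13}; recursion stops.
SUM(lev) = 0 + 1 + 1 + 1 + 2 + 2 = 7.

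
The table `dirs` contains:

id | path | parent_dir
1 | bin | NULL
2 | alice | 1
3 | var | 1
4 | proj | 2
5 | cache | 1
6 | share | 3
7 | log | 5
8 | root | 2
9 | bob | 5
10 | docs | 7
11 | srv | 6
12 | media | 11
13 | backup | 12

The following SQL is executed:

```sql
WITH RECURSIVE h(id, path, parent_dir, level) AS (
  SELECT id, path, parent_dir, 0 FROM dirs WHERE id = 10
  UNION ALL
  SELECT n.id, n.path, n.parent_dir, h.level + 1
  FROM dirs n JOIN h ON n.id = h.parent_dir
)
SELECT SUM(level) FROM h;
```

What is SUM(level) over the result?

6

Base: id=10 (docs), parent_dir=7, level 0.
Iteration 1: join on id=7 -> log (id 7, parent_dir=5, level 1).
Iteration 2: join on id=5 -> cache (id 5, parent_dir=1, level 2).
Iteration 3: join on id=1 -> bin (id 1, parent_dir=NULL, level 3).
Iteration 4: parent_dir is NULL; no match; recursion stops.
SUM(level) = 0 + 1 + 2 + 3 = 6.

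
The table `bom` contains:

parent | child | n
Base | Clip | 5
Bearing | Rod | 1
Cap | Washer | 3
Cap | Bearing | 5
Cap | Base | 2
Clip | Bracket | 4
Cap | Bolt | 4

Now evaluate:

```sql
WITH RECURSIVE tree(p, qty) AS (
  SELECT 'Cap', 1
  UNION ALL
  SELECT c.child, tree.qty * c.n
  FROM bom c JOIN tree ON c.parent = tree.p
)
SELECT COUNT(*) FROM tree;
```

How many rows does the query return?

Base: (Cap, qty=1).
Iteration 1: components of {Cap} -> Base = 1*2 = 2, Bearing = 1*5 = 5, Bolt = 1*4 = 4, Washer = 1*3 = 3.
Iteration 2: components of {Base,Bearing,Bolt,Washer} -> Clip = 2*5 = 10, Rod = 5*1 = 5.
Iteration 3: components of {Clip,Rod} -> Bracket = 10*4 = 40.
Iteration 4: no further components; recursion stops.
Total rows emitted: 8.

8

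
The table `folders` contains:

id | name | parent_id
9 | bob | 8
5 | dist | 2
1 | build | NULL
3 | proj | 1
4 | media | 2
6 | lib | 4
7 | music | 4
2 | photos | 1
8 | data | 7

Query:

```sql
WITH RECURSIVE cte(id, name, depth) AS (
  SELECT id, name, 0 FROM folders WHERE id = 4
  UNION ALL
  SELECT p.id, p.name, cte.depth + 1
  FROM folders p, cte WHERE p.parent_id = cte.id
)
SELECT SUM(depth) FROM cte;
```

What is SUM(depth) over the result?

7

Base: id=4 (media) at depth 0.
Iteration 1: rows with parent_id in {4} -> lib (id 6, depth 1), music (id 7, depth 1).
Iteration 2: rows with parent_id in {6,7} -> data (id 8, depth 2).
Iteration 3: rows with parent_id in {8} -> bob (id 9, depth 3).
Iteration 4: no rows with parent_id in {9}; recursion stops.
SUM(depth) = 0 + 1 + 1 + 2 + 3 = 7.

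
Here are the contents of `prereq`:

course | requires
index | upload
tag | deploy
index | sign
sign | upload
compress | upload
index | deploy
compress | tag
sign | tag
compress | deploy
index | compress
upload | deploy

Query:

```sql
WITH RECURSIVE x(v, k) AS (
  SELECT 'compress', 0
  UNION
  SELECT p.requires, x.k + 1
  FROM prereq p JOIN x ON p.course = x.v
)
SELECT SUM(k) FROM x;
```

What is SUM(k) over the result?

5

Base: (compress, k=0).
Iteration 1: edges from {compress} -> (deploy, k=1), (tag, k=1), (upload, k=1).
Iteration 2: edges from {deploy,tag,upload} -> (deploy, k=2). [UNION drops 1 duplicate row(s)]
Iteration 3: no outgoing edges from {deploy}; recursion stops.
SUM(k) = 0 + 1 + 1 + 1 + 2 = 5.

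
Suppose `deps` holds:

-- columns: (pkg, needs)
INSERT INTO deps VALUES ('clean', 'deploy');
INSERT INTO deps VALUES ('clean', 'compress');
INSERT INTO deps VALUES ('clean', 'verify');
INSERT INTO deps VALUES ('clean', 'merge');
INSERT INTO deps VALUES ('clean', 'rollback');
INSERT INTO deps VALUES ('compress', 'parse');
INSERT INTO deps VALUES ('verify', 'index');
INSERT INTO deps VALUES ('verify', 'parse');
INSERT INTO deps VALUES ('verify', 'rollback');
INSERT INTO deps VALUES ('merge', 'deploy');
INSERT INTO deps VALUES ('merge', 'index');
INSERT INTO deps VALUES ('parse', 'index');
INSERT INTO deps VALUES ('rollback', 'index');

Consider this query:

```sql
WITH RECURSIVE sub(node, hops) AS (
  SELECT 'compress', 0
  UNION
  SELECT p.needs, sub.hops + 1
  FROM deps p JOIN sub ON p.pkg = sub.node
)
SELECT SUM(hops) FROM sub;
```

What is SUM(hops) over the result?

Base: (compress, hops=0).
Iteration 1: edges from {compress} -> (parse, hops=1).
Iteration 2: edges from {parse} -> (index, hops=2).
Iteration 3: no outgoing edges from {index}; recursion stops.
SUM(hops) = 0 + 1 + 2 = 3.

3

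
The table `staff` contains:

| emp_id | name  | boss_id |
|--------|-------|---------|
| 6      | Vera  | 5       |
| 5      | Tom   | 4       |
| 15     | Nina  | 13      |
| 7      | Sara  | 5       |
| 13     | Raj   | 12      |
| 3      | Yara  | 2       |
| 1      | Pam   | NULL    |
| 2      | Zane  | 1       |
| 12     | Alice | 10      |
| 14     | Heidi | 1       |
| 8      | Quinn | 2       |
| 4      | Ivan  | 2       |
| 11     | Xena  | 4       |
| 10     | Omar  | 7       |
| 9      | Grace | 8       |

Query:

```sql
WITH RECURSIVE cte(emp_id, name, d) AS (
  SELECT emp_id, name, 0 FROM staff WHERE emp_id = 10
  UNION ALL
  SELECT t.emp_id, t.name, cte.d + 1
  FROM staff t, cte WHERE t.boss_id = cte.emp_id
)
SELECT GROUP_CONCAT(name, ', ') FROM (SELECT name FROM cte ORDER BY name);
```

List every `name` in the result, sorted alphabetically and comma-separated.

Base: emp_id=10 (Omar) at d 0.
Iteration 1: rows with boss_id in {10} -> Alice (id 12, d 1).
Iteration 2: rows with boss_id in {12} -> Raj (id 13, d 2).
Iteration 3: rows with boss_id in {13} -> Nina (id 15, d 3).
Iteration 4: no rows with boss_id in {15}; recursion stops.

Alice, Nina, Omar, Raj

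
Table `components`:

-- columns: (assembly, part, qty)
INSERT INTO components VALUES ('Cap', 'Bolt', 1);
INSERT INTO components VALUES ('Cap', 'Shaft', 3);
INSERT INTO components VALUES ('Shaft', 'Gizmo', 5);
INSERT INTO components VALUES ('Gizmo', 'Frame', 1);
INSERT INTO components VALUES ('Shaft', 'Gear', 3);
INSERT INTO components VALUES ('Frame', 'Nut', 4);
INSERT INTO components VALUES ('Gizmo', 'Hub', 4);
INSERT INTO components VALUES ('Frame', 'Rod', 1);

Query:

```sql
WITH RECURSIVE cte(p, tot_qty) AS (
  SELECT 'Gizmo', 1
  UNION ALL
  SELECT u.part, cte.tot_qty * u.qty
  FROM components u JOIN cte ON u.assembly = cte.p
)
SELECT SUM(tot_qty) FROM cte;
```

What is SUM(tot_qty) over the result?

Base: (Gizmo, tot_qty=1).
Iteration 1: components of {Gizmo} -> Frame = 1*1 = 1, Hub = 1*4 = 4.
Iteration 2: components of {Frame,Hub} -> Nut = 1*4 = 4, Rod = 1*1 = 1.
Iteration 3: no further components; recursion stops.
SUM(tot_qty) = 1 + 1 + 4 + 4 + 1 = 11.

11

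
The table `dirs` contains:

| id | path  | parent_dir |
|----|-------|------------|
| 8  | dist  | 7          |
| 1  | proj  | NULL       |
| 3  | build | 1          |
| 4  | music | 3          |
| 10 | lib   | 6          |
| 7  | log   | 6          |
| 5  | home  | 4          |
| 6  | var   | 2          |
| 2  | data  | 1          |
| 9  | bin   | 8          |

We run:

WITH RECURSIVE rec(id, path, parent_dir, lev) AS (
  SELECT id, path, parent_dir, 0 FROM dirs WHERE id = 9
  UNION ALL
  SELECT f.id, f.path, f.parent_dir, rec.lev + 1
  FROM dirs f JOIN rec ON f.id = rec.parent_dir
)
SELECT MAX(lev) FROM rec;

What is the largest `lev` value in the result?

Base: id=9 (bin), parent_dir=8, lev 0.
Iteration 1: join on id=8 -> dist (id 8, parent_dir=7, lev 1).
Iteration 2: join on id=7 -> log (id 7, parent_dir=6, lev 2).
Iteration 3: join on id=6 -> var (id 6, parent_dir=2, lev 3).
Iteration 4: join on id=2 -> data (id 2, parent_dir=1, lev 4).
Iteration 5: join on id=1 -> proj (id 1, parent_dir=NULL, lev 5).
Iteration 6: parent_dir is NULL; no match; recursion stops.
lev values: 0, 1, 2, 3, 4, 5; the maximum is 5.

5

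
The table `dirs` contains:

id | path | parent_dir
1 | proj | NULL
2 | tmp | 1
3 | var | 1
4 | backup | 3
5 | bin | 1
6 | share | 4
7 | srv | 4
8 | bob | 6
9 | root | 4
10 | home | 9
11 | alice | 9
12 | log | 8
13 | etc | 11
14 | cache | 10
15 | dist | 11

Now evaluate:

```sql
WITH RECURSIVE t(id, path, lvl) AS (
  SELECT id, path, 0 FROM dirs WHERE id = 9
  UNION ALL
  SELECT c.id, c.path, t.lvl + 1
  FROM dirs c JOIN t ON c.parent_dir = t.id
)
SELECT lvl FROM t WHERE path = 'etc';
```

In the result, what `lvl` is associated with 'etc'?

Base: id=9 (root) at lvl 0.
Iteration 1: rows with parent_dir in {9} -> home (id 10, lvl 1), alice (id 11, lvl 1).
Iteration 2: rows with parent_dir in {10,11} -> etc (id 13, lvl 2), cache (id 14, lvl 2), dist (id 15, lvl 2).
Iteration 3: no rows with parent_dir in {13,14,15}; recursion stops.

2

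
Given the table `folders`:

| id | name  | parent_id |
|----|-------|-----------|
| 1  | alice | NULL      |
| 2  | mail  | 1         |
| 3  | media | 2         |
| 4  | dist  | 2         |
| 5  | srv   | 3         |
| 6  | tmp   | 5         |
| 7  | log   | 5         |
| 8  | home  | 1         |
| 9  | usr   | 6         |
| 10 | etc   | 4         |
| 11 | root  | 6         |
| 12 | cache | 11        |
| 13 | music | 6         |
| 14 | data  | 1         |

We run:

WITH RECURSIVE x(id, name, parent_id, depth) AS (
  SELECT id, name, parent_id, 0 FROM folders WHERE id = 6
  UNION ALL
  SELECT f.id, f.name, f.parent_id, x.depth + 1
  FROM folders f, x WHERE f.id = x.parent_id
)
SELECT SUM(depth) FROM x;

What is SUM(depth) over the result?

Base: id=6 (tmp), parent_id=5, depth 0.
Iteration 1: join on id=5 -> srv (id 5, parent_id=3, depth 1).
Iteration 2: join on id=3 -> media (id 3, parent_id=2, depth 2).
Iteration 3: join on id=2 -> mail (id 2, parent_id=1, depth 3).
Iteration 4: join on id=1 -> alice (id 1, parent_id=NULL, depth 4).
Iteration 5: parent_id is NULL; no match; recursion stops.
SUM(depth) = 0 + 1 + 2 + 3 + 4 = 10.

10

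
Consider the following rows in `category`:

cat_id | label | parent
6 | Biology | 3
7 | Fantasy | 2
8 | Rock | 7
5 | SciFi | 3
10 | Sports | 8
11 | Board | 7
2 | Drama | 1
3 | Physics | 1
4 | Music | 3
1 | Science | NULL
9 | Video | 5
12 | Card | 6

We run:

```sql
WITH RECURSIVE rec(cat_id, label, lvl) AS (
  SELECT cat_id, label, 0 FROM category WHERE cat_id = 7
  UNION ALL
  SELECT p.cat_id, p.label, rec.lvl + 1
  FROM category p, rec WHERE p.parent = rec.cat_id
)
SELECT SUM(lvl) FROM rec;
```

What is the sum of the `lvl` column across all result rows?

4

Base: cat_id=7 (Fantasy) at lvl 0.
Iteration 1: rows with parent in {7} -> Rock (id 8, lvl 1), Board (id 11, lvl 1).
Iteration 2: rows with parent in {8,11} -> Sports (id 10, lvl 2).
Iteration 3: no rows with parent in {10}; recursion stops.
SUM(lvl) = 0 + 1 + 1 + 2 = 4.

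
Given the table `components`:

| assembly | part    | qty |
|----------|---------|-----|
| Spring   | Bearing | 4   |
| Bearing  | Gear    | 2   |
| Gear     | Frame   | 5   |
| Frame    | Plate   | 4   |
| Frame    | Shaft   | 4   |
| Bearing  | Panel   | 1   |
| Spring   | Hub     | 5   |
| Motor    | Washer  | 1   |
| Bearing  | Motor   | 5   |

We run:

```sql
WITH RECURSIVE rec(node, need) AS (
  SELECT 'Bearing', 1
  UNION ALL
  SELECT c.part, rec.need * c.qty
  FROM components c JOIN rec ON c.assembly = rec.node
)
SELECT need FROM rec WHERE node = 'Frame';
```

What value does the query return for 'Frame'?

10

Base: (Bearing, need=1).
Iteration 1: components of {Bearing} -> Gear = 1*2 = 2, Motor = 1*5 = 5, Panel = 1*1 = 1.
Iteration 2: components of {Gear,Motor,Panel} -> Frame = 2*5 = 10, Washer = 5*1 = 5.
Iteration 3: components of {Frame,Washer} -> Plate = 10*4 = 40, Shaft = 10*4 = 40.
Iteration 4: no further components; recursion stops.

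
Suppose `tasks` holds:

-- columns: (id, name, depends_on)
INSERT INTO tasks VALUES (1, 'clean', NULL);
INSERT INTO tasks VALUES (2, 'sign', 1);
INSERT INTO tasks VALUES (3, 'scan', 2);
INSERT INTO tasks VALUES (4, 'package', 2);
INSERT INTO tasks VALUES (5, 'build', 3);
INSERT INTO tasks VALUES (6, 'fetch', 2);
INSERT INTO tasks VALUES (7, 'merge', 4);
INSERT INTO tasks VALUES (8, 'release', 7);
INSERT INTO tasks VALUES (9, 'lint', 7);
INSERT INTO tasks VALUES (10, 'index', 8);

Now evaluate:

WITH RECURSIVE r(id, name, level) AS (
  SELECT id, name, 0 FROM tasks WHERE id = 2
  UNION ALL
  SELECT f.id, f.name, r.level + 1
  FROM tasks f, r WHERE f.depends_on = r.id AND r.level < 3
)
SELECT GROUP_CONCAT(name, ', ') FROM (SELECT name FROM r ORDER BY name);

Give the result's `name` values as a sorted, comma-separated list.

build, fetch, lint, merge, package, release, scan, sign

Base: id=2 (sign) at level 0.
Iteration 1: rows with depends_on in {2} -> scan (id 3, level 1), package (id 4, level 1), fetch (id 6, level 1).
Iteration 2: rows with depends_on in {3,4,6} -> build (id 5, level 2), merge (id 7, level 2).
Iteration 3: rows with depends_on in {5,7} -> release (id 8, level 3), lint (id 9, level 3).
Iteration 4: level < 3 fails for all current rows; recursion stops.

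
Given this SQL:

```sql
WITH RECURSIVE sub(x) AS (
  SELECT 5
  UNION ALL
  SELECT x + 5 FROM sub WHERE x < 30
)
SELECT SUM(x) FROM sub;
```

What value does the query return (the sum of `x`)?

Base: x=5.
Iteration 1: 5 < 30 holds -> x = 5 + 5 = 10.
Iteration 2: 10 < 30 holds -> x = 10 + 5 = 15.
Iteration 3: 15 < 30 holds -> x = 15 + 5 = 20.
Iteration 4: 20 < 30 holds -> x = 20 + 5 = 25.
Iteration 5: 25 < 30 holds -> x = 25 + 5 = 30.
Iteration 6: 30 < 30 fails; recursion stops.
SUM(x) = 5 + 10 + 15 + 20 + 25 + 30 = 105.

105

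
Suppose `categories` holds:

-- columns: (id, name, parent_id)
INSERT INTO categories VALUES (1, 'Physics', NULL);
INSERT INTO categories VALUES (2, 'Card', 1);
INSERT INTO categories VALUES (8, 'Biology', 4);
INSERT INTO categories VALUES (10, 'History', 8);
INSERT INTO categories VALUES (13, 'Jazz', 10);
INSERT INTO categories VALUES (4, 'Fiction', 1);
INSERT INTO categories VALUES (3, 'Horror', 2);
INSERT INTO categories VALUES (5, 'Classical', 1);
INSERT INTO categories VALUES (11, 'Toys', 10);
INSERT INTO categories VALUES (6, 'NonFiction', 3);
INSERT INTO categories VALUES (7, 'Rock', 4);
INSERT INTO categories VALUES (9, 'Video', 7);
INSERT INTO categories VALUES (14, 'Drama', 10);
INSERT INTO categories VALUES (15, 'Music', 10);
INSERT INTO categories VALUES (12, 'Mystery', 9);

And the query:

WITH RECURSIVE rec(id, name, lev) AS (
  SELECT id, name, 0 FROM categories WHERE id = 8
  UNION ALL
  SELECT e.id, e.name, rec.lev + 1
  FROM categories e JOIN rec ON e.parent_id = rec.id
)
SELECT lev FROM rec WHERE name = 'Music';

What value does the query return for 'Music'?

2

Base: id=8 (Biology) at lev 0.
Iteration 1: rows with parent_id in {8} -> History (id 10, lev 1).
Iteration 2: rows with parent_id in {10} -> Toys (id 11, lev 2), Jazz (id 13, lev 2), Drama (id 14, lev 2), Music (id 15, lev 2).
Iteration 3: no rows with parent_id in {11,13,14,15}; recursion stops.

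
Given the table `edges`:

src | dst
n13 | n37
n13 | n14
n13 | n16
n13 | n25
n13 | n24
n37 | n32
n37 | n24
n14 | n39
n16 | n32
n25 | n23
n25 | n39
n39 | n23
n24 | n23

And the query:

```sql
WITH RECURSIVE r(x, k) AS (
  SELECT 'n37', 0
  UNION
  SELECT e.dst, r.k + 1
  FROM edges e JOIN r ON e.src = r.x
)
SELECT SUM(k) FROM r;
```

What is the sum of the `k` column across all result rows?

Base: (n37, k=0).
Iteration 1: edges from {n37} -> (n24, k=1), (n32, k=1).
Iteration 2: edges from {n24,n32} -> (n23, k=2).
Iteration 3: no outgoing edges from {n23}; recursion stops.
SUM(k) = 0 + 1 + 1 + 2 = 4.

4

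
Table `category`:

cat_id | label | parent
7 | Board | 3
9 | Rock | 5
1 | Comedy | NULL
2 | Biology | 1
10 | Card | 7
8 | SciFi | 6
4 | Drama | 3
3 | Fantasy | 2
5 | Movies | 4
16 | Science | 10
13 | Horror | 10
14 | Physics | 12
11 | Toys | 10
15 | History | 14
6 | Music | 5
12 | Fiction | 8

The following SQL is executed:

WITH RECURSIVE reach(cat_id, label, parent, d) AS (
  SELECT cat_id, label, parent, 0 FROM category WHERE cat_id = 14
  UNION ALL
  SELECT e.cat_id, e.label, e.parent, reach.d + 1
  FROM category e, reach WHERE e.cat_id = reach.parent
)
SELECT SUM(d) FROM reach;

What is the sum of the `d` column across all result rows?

Base: cat_id=14 (Physics), parent=12, d 0.
Iteration 1: join on cat_id=12 -> Fiction (id 12, parent=8, d 1).
Iteration 2: join on cat_id=8 -> SciFi (id 8, parent=6, d 2).
Iteration 3: join on cat_id=6 -> Music (id 6, parent=5, d 3).
Iteration 4: join on cat_id=5 -> Movies (id 5, parent=4, d 4).
Iteration 5: join on cat_id=4 -> Drama (id 4, parent=3, d 5).
Iteration 6: join on cat_id=3 -> Fantasy (id 3, parent=2, d 6).
Iteration 7: join on cat_id=2 -> Biology (id 2, parent=1, d 7).
Iteration 8: join on cat_id=1 -> Comedy (id 1, parent=NULL, d 8).
Iteration 9: parent is NULL; no match; recursion stops.
SUM(d) = 0 + 1 + 2 + 3 + 4 + 5 + 6 + 7 + 8 = 36.

36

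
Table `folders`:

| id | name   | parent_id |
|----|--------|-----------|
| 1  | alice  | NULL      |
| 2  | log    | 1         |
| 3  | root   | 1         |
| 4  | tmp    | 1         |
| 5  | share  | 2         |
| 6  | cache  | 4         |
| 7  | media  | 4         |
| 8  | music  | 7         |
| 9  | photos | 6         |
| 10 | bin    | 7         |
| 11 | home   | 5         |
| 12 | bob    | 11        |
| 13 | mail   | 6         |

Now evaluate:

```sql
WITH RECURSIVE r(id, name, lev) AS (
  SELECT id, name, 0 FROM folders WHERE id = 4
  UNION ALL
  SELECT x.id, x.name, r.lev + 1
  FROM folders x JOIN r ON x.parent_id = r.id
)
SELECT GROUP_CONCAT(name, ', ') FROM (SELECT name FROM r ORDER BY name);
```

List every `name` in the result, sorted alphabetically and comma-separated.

bin, cache, mail, media, music, photos, tmp

Base: id=4 (tmp) at lev 0.
Iteration 1: rows with parent_id in {4} -> cache (id 6, lev 1), media (id 7, lev 1).
Iteration 2: rows with parent_id in {6,7} -> music (id 8, lev 2), photos (id 9, lev 2), bin (id 10, lev 2), mail (id 13, lev 2).
Iteration 3: no rows with parent_id in {8,9,10,13}; recursion stops.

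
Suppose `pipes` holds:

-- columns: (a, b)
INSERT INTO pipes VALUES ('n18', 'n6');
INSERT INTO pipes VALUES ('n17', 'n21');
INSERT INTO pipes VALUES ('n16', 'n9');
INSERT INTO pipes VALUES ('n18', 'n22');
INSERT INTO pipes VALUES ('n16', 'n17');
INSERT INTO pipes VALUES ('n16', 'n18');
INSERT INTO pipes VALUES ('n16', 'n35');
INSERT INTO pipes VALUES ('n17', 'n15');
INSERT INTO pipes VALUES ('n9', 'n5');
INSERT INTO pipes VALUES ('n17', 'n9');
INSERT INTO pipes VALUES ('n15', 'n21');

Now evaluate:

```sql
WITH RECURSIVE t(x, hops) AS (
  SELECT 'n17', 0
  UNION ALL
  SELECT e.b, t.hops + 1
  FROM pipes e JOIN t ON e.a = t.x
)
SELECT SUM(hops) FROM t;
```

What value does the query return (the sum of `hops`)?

7

Base: (n17, hops=0).
Iteration 1: edges from {n17} -> (n15, hops=1), (n21, hops=1), (n9, hops=1).
Iteration 2: edges from {n15,n21,n9} -> (n21, hops=2), (n5, hops=2).
Iteration 3: no outgoing edges from {n21,n5}; recursion stops.
SUM(hops) = 0 + 1 + 1 + 1 + 2 + 2 = 7.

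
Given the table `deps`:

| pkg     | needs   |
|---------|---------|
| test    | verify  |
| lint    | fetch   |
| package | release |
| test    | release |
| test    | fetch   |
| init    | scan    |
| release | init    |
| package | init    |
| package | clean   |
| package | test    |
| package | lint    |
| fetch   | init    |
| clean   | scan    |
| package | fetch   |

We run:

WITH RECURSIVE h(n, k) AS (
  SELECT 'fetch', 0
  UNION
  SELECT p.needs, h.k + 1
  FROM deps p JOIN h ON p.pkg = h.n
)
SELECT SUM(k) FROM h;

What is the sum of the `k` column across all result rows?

Base: (fetch, k=0).
Iteration 1: edges from {fetch} -> (init, k=1).
Iteration 2: edges from {init} -> (scan, k=2).
Iteration 3: no outgoing edges from {scan}; recursion stops.
SUM(k) = 0 + 1 + 2 = 3.

3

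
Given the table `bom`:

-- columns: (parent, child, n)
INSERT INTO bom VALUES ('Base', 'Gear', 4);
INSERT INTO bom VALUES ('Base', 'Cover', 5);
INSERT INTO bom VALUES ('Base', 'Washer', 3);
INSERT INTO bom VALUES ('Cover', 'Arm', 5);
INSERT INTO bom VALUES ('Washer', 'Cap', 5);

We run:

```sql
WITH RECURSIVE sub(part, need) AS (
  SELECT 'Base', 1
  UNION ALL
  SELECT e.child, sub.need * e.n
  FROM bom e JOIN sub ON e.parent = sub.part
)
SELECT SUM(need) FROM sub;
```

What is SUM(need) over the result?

Base: (Base, need=1).
Iteration 1: components of {Base} -> Cover = 1*5 = 5, Gear = 1*4 = 4, Washer = 1*3 = 3.
Iteration 2: components of {Cover,Gear,Washer} -> Arm = 5*5 = 25, Cap = 3*5 = 15.
Iteration 3: no further components; recursion stops.
SUM(need) = 1 + 3 + 5 + 4 + 15 + 25 = 53.

53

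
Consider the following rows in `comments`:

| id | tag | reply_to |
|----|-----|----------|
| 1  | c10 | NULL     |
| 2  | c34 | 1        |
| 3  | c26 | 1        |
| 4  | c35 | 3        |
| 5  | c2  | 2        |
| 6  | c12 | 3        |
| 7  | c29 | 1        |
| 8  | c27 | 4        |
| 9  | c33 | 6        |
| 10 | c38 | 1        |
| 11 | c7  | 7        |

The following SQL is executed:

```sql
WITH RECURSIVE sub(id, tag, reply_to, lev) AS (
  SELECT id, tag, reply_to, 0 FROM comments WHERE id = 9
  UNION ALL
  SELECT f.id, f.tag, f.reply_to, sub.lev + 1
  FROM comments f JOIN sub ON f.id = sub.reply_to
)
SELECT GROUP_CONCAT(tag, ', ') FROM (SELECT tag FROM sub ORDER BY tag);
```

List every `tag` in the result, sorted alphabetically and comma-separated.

Base: id=9 (c33), reply_to=6, lev 0.
Iteration 1: join on id=6 -> c12 (id 6, reply_to=3, lev 1).
Iteration 2: join on id=3 -> c26 (id 3, reply_to=1, lev 2).
Iteration 3: join on id=1 -> c10 (id 1, reply_to=NULL, lev 3).
Iteration 4: reply_to is NULL; no match; recursion stops.

c10, c12, c26, c33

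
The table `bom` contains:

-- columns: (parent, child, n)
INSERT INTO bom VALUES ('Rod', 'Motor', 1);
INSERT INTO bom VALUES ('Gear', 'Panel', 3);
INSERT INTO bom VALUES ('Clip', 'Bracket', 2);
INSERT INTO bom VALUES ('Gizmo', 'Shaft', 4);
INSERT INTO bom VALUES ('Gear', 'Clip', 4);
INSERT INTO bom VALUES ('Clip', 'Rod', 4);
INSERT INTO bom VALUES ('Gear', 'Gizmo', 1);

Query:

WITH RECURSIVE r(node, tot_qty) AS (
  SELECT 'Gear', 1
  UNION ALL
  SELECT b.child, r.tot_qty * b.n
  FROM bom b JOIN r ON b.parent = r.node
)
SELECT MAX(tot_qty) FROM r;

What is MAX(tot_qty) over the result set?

16

Base: (Gear, tot_qty=1).
Iteration 1: components of {Gear} -> Clip = 1*4 = 4, Gizmo = 1*1 = 1, Panel = 1*3 = 3.
Iteration 2: components of {Clip,Gizmo,Panel} -> Bracket = 4*2 = 8, Rod = 4*4 = 16, Shaft = 1*4 = 4.
Iteration 3: components of {Bracket,Rod,Shaft} -> Motor = 16*1 = 16.
Iteration 4: no further components; recursion stops.
tot_qty values: 1, 3, 1, 4, 4, 16, 8, 16; the maximum is 16.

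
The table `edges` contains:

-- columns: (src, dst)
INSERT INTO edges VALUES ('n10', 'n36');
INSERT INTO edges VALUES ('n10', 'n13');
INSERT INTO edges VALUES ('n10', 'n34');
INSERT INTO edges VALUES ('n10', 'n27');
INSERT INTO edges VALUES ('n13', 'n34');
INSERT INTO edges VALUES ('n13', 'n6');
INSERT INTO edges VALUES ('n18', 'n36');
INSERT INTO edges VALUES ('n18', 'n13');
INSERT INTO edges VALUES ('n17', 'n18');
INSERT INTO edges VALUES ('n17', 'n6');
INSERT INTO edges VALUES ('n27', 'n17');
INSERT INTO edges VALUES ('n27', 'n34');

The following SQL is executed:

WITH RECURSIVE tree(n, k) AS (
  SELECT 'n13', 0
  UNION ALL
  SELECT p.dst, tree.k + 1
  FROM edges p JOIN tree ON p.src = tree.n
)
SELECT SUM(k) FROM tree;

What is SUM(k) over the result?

2

Base: (n13, k=0).
Iteration 1: edges from {n13} -> (n34, k=1), (n6, k=1).
Iteration 2: no outgoing edges from {n34,n6}; recursion stops.
SUM(k) = 0 + 1 + 1 = 2.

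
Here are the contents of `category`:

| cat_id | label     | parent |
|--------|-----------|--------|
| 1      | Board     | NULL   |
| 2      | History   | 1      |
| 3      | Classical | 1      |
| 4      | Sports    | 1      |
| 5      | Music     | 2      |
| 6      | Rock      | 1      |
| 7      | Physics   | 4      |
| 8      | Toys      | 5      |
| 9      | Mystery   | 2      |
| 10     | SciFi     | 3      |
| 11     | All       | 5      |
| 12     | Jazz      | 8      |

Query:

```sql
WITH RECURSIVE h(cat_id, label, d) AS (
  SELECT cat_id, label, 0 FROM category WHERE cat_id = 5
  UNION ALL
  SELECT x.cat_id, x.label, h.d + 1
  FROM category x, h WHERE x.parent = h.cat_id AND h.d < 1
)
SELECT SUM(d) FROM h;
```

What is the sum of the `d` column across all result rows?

Base: cat_id=5 (Music) at d 0.
Iteration 1: rows with parent in {5} -> Toys (id 8, d 1), All (id 11, d 1).
Iteration 2: d < 1 fails for all current rows; recursion stops.
SUM(d) = 0 + 1 + 1 = 2.

2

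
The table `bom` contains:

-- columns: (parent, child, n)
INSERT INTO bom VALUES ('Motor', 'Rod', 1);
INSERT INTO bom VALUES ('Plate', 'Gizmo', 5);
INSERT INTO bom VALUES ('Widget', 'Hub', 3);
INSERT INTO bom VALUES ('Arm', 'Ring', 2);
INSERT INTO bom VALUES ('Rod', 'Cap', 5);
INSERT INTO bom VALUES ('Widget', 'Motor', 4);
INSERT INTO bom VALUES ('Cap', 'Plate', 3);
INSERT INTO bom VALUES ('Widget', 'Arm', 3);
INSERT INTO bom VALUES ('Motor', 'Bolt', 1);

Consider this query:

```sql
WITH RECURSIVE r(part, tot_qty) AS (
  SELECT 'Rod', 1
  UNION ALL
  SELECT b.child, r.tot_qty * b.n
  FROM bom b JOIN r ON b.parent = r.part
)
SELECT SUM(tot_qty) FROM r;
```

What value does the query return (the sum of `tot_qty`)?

96

Base: (Rod, tot_qty=1).
Iteration 1: components of {Rod} -> Cap = 1*5 = 5.
Iteration 2: components of {Cap} -> Plate = 5*3 = 15.
Iteration 3: components of {Plate} -> Gizmo = 15*5 = 75.
Iteration 4: no further components; recursion stops.
SUM(tot_qty) = 1 + 5 + 15 + 75 = 96.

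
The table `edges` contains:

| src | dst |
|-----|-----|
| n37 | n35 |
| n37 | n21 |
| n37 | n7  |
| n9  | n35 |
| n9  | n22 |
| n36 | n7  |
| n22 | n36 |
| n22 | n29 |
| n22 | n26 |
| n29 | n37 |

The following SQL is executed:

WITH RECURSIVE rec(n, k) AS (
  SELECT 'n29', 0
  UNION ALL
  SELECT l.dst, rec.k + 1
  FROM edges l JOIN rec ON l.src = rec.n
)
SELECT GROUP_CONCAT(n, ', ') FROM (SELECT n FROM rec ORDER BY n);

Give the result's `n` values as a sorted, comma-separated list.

Base: (n29, k=0).
Iteration 1: edges from {n29} -> (n37, k=1).
Iteration 2: edges from {n37} -> (n21, k=2), (n35, k=2), (n7, k=2).
Iteration 3: no outgoing edges from {n21,n35,n7}; recursion stops.

n21, n29, n35, n37, n7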